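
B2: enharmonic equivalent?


Step by step:
Enharmonic notes sound the same pitch but are spelled with different letter names
B and A## name the same pitch class
= A##2


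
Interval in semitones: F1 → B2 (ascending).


Step by step:
Absolute semitone position = octave×12 + chromatic position
F1: 1×12 + 5 = 17
B2: 2×12 + 11 = 35
Difference = 35 - 17 = 18
= 18 semitones


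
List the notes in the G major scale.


Reasoning:
Major scale pattern: W-W-H-W-W-W-H (2-2-1-2-2-2-1 semitones)
Starting from G:
  G + 2 semitones → A
  A + 2 semitones → B
  B + 1 semitone → C
  C + 2 semitones → D
  D + 2 semitones → E
  E + 2 semitones → F#
  F# + 1 semitone → G
Scale = G A B C D E F#


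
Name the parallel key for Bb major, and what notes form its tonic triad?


Solution.
Parallel keys share the same tonic but differ in mode
Bb major → parallel is Bb minor
Tonic triad of Bb minor = Bb Db F
= Bb minor; triad = Bb Db F


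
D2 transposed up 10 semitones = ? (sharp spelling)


Step by step:
D2: chromatic position 2 in octave 2 → absolute = 2×12 + 2 = 26
Transpose up 10: 26 + 10 = 36
36 = 3×12 + 0 → C in octave 3
Result = C3


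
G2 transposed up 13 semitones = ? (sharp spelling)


G2: chromatic position 7 in octave 2 → absolute = 2×12 + 7 = 31
Transpose up 13: 31 + 13 = 44
44 = 3×12 + 8 → G# in octave 3
Result = G#3


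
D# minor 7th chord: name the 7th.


Let's work it out.
Minor 7th chord = root + minor 3rd + perfect 5th + minor 7th
Seventh chords stack in thirds, so the letter names are D-F-A-C
Root: D#
Minor 3rd above D#: F#
Perfect 5th above D#: A#
Minor 7th above D#: C#
The 7th = C#


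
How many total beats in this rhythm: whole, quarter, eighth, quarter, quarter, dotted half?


Reasoning:
Beat values:
  whole = 4 beats
  quarter = 1 beat
  eighth = 0.5 beats
  quarter = 1 beat
  quarter = 1 beat
  dotted half = 3 beats
Sum = 4 + 1 + 0.5 + 1 + 1 + 3
= 10.5 beats


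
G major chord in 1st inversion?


Working:
Root position: G B D
1st inversion: move root up an octave
Bass note: B
Notes (bottom to top) = B D G


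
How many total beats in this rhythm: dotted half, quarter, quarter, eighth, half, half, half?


Let's work it out.
Beat values:
  dotted half = 3 beats
  quarter = 1 beat
  quarter = 1 beat
  eighth = 0.5 beats
  half = 2 beats
  half = 2 beats
  half = 2 beats
Sum = 3 + 1 + 1 + 0.5 + 2 + 2 + 2
= 11.5 beats


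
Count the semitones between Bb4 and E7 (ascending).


Absolute semitone position = octave×12 + chromatic position
Bb4: 4×12 + 10 = 58
E7: 7×12 + 4 = 88
Difference = 88 - 58 = 30
= 30 semitones


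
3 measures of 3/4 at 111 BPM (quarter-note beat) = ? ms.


Step by step:
Quarter-note beat duration = 60000 / 111 ms
Beats per measure (3/4) = 3
One measure = 3 × 60000 / 111 = 180000 / 111 ms
3 measures = 3 × 180000 / 111 = 540000 / 111
= 4864.9 ms


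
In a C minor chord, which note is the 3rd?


Let's work it out.
Minor triad = root + minor 3rd (3 semitones) + perfect 5th (7 semitones)
A triad on C stacks thirds, so the chord tones use letter names C-E-G
Root: C
Minor 3rd above C: Eb
Perfect 5th above C: G
The 3rd = Eb


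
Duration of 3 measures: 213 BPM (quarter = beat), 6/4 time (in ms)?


Reasoning:
Quarter-note beat duration = 60000 / 213 ms
Beats per measure (6/4) = 6
One measure = 6 × 60000 / 213 = 360000 / 213 ms
3 measures = 3 × 360000 / 213 = 1080000 / 213
= 5070.4 ms


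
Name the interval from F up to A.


Solution.
Letter names: F → A spans 3 letter names → a 3rd
Semitones: F → A = 4 half-steps
A 3rd of 4 semitones is a major 3rd
= major 3rd


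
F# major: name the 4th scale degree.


Let's work it out.
Major scale pattern: W-W-H-W-W-W-H (2-2-1-2-2-2-1 semitones)
Starting from F#:
  F# + 2 semitones → G#
  G# + 2 semitones → A#
  A# + 1 semitone → B
  B + 2 semitones → C#
  C# + 2 semitones → D#
  D# + 2 semitones → E#
  E# + 1 semitone → F#
Scale: F# G# A# B C# D# E#
Degree 4 = B


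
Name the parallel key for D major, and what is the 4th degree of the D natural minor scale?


Parallel keys share the same tonic but differ in mode
D major → parallel is D minor
D natural minor scale: D E F G A Bb C
= D minor; 4th degree = G


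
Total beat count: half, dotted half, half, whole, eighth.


Beat values:
  half = 2 beats
  dotted half = 3 beats
  half = 2 beats
  whole = 4 beats
  eighth = 0.5 beats
Sum = 2 + 3 + 2 + 4 + 0.5
= 11.5 beats


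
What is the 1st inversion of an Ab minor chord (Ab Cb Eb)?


Reasoning:
Root position: Ab Cb Eb
1st inversion: move root up an octave
Bass note: Cb
Notes (bottom to top) = Cb Eb Ab


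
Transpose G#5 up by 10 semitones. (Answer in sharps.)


G#5: chromatic position 8 in octave 5 → absolute = 5×12 + 8 = 68
Transpose up 10: 68 + 10 = 78
78 = 6×12 + 6 → F# in octave 6
Result = F#6


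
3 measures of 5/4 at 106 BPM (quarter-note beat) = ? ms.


Quarter-note beat duration = 60000 / 106 ms
Beats per measure (5/4) = 5
One measure = 5 × 60000 / 106 = 300000 / 106 ms
3 measures = 3 × 300000 / 106 = 900000 / 106
= 8490.6 ms


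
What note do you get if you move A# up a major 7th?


Let's work it out.
major 7th: 7 letter names, 11 semitones
Letter: A + 6 → G
Pitch: A# + 11 semitones, spelled as a G → G##
= G##


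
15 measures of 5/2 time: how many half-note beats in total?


Time signature 5/2: the bottom number 2 means the half note gets one count
The top number 5 means 5 half-note beats per measure
Total = 5 × 15 measures
= 75 half-note beats


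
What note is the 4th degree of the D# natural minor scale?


Working:
Natural minor scale pattern: W-H-W-W-H-W-W (2-1-2-2-1-2-2 semitones)
Starting from D#:
  D# + 2 semitones → E#
  E# + 1 semitone → F#
  F# + 2 semitones → G#
  G# + 2 semitones → A#
  A# + 1 semitone → B
  B + 2 semitones → C#
  C# + 2 semitones → D#
Scale: D# E# F# G# A# B C#
Degree 4 = G#


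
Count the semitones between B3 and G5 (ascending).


Step by step:
Absolute semitone position = octave×12 + chromatic position
B3: 3×12 + 11 = 47
G5: 5×12 + 7 = 67
Difference = 67 - 47 = 20
= 20 semitones


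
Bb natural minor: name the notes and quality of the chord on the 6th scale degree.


Solution.
Bb natural minor scale: Bb C Db Eb F Gb Ab
Diatonic triad on degree 6 stacks scale notes 6, 1, 3: Gb Bb Db
Gb→Bb = 4 semitones; Gb→Db = 7 semitones → major triad
= Gb Bb Db (major)


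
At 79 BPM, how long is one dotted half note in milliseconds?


Let's work it out.
One quarter-note beat = 60000 / BPM = 60000 / 79 ms
Dotted half note = 3 × quarter note
Duration = 3 × 60000 / 79 = 180000 / 79
= 2278.5 ms


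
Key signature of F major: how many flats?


Flat major keys: C(0), F(1), Bb(2), Eb(3), Ab(4), Db(5), Gb(6), Cb(7)
F major has 1 flat
Order of flats: Bb Eb Ab Db Gb Cb Fb → first 1: Bb
= 1 flat


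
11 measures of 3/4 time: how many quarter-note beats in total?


Solution.
Time signature 3/4: the bottom number 4 means the quarter note gets one count
The top number 3 means 3 quarter-note beats per measure
Total = 3 × 11 measures
= 33 quarter-note beats


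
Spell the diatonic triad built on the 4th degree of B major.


Let's work it out.
B major scale: B C# D# E F# G# A#
Diatonic triad on degree 4 stacks scale notes 4, 6, 1: E G# B
E→G# = 4 semitones; E→B = 7 semitones → major triad
= E G# B (major)


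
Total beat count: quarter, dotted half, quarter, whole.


Solution.
Beat values:
  quarter = 1 beat
  dotted half = 3 beats
  quarter = 1 beat
  whole = 4 beats
Sum = 1 + 3 + 1 + 4
= 9 beats


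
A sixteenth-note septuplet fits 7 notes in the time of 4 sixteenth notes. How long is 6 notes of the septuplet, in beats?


Reasoning:
Septuplet: 7 notes occupy the space of 4 sixteenth notes
Space = 4 × 1/4 = 1 beat
Each septuplet note = 1 / 7 = 1/7 beats
6 notes = 6 × 1/7 = 6/7
= 6/7 beats


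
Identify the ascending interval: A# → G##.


Letter names: A → G spans 7 letter names → a 7th
Semitones: A# → G## = 11 half-steps
A 7th of 11 semitones is a major 7th
= major 7th


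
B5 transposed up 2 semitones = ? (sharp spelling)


B5: chromatic position 11 in octave 5 → absolute = 5×12 + 11 = 71
Transpose up 2: 71 + 2 = 73
73 = 6×12 + 1 → C# in octave 6
Result = C#6


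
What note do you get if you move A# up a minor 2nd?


Solution.
minor 2nd: 2 letter names, 1 semitones
Letter: A + 1 → B
Pitch: A# + 1 semitones, spelled as a B → B
= B


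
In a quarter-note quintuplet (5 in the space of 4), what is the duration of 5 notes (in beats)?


Quintuplet: 5 notes occupy the space of 4 quarter notes
Space = 4 × 1 = 4 beats
Each quintuplet note = 4 / 5 = 4/5 beats
5 notes = 5 × 4/5 = 4
= 4 beats


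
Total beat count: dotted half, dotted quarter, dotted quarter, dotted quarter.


Step by step:
Beat values:
  dotted half = 3 beats
  dotted quarter = 1.5 beats
  dotted quarter = 1.5 beats
  dotted quarter = 1.5 beats
Sum = 3 + 1.5 + 1.5 + 1.5
= 7.5 beats


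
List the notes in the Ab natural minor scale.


Natural minor scale pattern: W-H-W-W-H-W-W (2-1-2-2-1-2-2 semitones)
Starting from Ab:
  Ab + 2 semitones → Bb
  Bb + 1 semitone → Cb
  Cb + 2 semitones → Db
  Db + 2 semitones → Eb
  Eb + 1 semitone → Fb
  Fb + 2 semitones → Gb
  Gb + 2 semitones → Ab
Scale = Ab Bb Cb Db Eb Fb Gb


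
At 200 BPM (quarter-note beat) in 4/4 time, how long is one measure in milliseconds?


Reasoning:
Quarter-note beat duration = 60000 / 200 ms
Beats per measure (4/4) = 4
One measure = 4 × 60000 / 200 = 240000 / 200 ms
= 1200.0 ms


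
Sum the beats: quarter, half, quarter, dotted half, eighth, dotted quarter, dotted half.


Beat values:
  quarter = 1 beat
  half = 2 beats
  quarter = 1 beat
  dotted half = 3 beats
  eighth = 0.5 beats
  dotted quarter = 1.5 beats
  dotted half = 3 beats
Sum = 1 + 2 + 1 + 3 + 0.5 + 1.5 + 3
= 12 beats


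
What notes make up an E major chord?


Solution.
Major triad = root + major 3rd (4 semitones) + perfect 5th (7 semitones)
A triad on E stacks thirds, so the chord tones use letter names E-G-B
Root: E
Major 3rd above E: G#
Perfect 5th above E: B
Chord = E G# B


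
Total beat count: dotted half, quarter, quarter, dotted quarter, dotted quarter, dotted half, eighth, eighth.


Beat values:
  dotted half = 3 beats
  quarter = 1 beat
  quarter = 1 beat
  dotted quarter = 1.5 beats
  dotted quarter = 1.5 beats
  dotted half = 3 beats
  eighth = 0.5 beats
  eighth = 0.5 beats
Sum = 3 + 1 + 1 + 1.5 + 1.5 + 3 + 0.5 + 0.5
= 12 beats


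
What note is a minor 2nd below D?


Solution.
A 2nd spans 2 letter names, so from D we land on C
A minor 2nd = 1 semitone below D
Spell C at that pitch: C#
= C#


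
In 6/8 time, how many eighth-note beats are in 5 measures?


Solution.
Time signature 6/8: the bottom number 8 means the eighth note gets one count
The top number 6 means 6 eighth-note beats per measure
Total = 6 × 5 measures
= 30 eighth-note beats


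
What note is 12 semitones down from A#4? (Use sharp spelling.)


A#4: chromatic position 10 in octave 4 → absolute = 4×12 + 10 = 58
Transpose down 12: 58 - 12 = 46
46 = 3×12 + 10 → A# in octave 3
Result = A#3


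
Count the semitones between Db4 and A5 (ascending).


Absolute semitone position = octave×12 + chromatic position
Db4: 4×12 + 1 = 49
A5: 5×12 + 9 = 69
Difference = 69 - 49 = 20
= 20 semitones


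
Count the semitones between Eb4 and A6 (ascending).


Step by step:
Absolute semitone position = octave×12 + chromatic position
Eb4: 4×12 + 3 = 51
A6: 6×12 + 9 = 81
Difference = 81 - 51 = 30
= 30 semitones


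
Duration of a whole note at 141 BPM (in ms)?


One quarter-note beat = 60000 / BPM = 60000 / 141 ms
Whole note = 4 × quarter note
Duration = 4 × 60000 / 141 = 240000 / 141
= 1702.1 ms


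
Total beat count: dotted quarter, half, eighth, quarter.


Let's work it out.
Beat values:
  dotted quarter = 1.5 beats
  half = 2 beats
  eighth = 0.5 beats
  quarter = 1 beat
Sum = 1.5 + 2 + 0.5 + 1
= 5 beats


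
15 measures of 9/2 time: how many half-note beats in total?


Solution.
Time signature 9/2: the bottom number 2 means the half note gets one count
The top number 9 means 9 half-note beats per measure
Total = 9 × 15 measures
= 135 half-note beats


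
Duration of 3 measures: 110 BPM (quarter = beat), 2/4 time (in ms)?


Reasoning:
Quarter-note beat duration = 60000 / 110 ms
Beats per measure (2/4) = 2
One measure = 2 × 60000 / 110 = 120000 / 110 ms
3 measures = 3 × 120000 / 110 = 360000 / 110
= 3272.7 ms


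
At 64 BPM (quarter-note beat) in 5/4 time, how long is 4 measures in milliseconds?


Quarter-note beat duration = 60000 / 64 ms
Beats per measure (5/4) = 5
One measure = 5 × 60000 / 64 = 300000 / 64 ms
4 measures = 4 × 300000 / 64 = 1200000 / 64
= 18750.0 ms


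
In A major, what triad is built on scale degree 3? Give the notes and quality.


Let's work it out.
A major scale: A B C# D E F# G#
Diatonic triad on degree 3 stacks scale notes 3, 5, 7: C# E G#
C#→E = 3 semitones; C#→G# = 7 semitones → minor triad
= C# E G# (minor)


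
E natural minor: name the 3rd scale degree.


Let's work it out.
Natural minor scale pattern: W-H-W-W-H-W-W (2-1-2-2-1-2-2 semitones)
Starting from E:
  E + 2 semitones → F#
  F# + 1 semitone → G
  G + 2 semitones → A
  A + 2 semitones → B
  B + 1 semitone → C
  C + 2 semitones → D
  D + 2 semitones → E
Scale: E F# G A B C D
Degree 3 = G


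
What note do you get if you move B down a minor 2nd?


Solution.
minor 2nd: 2 letter names, 1 semitones
Letter: B - 1 → A
Pitch: B - 1 semitones, spelled as an A → A#
= A#


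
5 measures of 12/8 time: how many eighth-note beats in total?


Solution.
Time signature 12/8: the bottom number 8 means the eighth note gets one count
The top number 12 means 12 eighth-note beats per measure
Total = 12 × 5 measures
= 60 eighth-note beats


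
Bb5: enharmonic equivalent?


Enharmonic notes sound the same pitch but are spelled with different letter names
Bb and A# name the same pitch class
= A#5


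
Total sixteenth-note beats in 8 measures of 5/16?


Time signature 5/16: the bottom number 16 means the sixteenth note gets one count
The top number 5 means 5 sixteenth-note beats per measure
Total = 5 × 8 measures
= 40 sixteenth-note beats


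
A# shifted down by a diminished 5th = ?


diminished 5th: 5 letter names, 6 semitones
Letter: A - 4 → D
Pitch: A# - 6 semitones, spelled as a D → D##
= D##


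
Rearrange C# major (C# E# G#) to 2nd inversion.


Let's work it out.
Root position: C# E# G#
2nd inversion: move root and 3rd up an octave
Bass note: G#
Notes (bottom to top) = G# C# E#


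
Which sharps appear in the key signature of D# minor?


Sharp minor keys follow the circle of fifths: A(0), E(1), B(2), F#(3), C#(4), G#(5), D#(6), A#(7)
D# minor has 6 sharps
Order of sharps: F# C# G# D# A# E# B# → first 6: F#, C#, G#, D#, A#, E#
= F#, C#, G#, D#, A#, E#


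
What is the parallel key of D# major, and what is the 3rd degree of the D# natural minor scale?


Let's work it out.
Parallel keys share the same tonic but differ in mode
D# major → parallel is D# minor
D# natural minor scale: D# E# F# G# A# B C#
= D# minor; 3rd degree = F#


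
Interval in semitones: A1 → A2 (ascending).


Absolute semitone position = octave×12 + chromatic position
A1: 1×12 + 9 = 21
A2: 2×12 + 9 = 33
Difference = 33 - 21 = 12
= 12 semitones


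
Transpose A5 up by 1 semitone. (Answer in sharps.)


A5: chromatic position 9 in octave 5 → absolute = 5×12 + 9 = 69
Transpose up 1: 69 + 1 = 70
70 = 5×12 + 10 → A# in octave 5
Result = A#5


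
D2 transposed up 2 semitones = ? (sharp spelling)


Reasoning:
D2: chromatic position 2 in octave 2 → absolute = 2×12 + 2 = 26
Transpose up 2: 26 + 2 = 28
28 = 2×12 + 4 → E in octave 2
Result = E2


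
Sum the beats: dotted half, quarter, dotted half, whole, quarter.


Beat values:
  dotted half = 3 beats
  quarter = 1 beat
  dotted half = 3 beats
  whole = 4 beats
  quarter = 1 beat
Sum = 3 + 1 + 3 + 4 + 1
= 12 beats


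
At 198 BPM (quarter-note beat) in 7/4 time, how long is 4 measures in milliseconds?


Quarter-note beat duration = 60000 / 198 ms
Beats per measure (7/4) = 7
One measure = 7 × 60000 / 198 = 420000 / 198 ms
4 measures = 4 × 420000 / 198 = 1680000 / 198
= 8484.8 ms


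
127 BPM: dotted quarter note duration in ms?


Let's work it out.
One quarter-note beat = 60000 / BPM = 60000 / 127 ms
Dotted quarter note = 3/2 × quarter note
Duration = 3/2 × 60000 / 127 = 90000 / 127
= 708.7 ms


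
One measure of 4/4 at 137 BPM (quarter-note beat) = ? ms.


Working:
Quarter-note beat duration = 60000 / 137 ms
Beats per measure (4/4) = 4
One measure = 4 × 60000 / 137 = 240000 / 137 ms
= 1751.8 ms


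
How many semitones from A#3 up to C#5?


Step by step:
Absolute semitone position = octave×12 + chromatic position
A#3: 3×12 + 10 = 46
C#5: 5×12 + 1 = 61
Difference = 61 - 46 = 15
= 15 semitones


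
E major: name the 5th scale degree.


Step by step:
Major scale pattern: W-W-H-W-W-W-H (2-2-1-2-2-2-1 semitones)
Starting from E:
  E + 2 semitones → F#
  F# + 2 semitones → G#
  G# + 1 semitone → A
  A + 2 semitones → B
  B + 2 semitones → C#
  C# + 2 semitones → D#
  D# + 1 semitone → E
Scale: E F# G# A B C# D#
Degree 5 = B


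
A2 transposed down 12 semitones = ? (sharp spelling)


A2: chromatic position 9 in octave 2 → absolute = 2×12 + 9 = 33
Transpose down 12: 33 - 12 = 21
21 = 1×12 + 9 → A in octave 1
Result = A1


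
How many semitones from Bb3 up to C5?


Absolute semitone position = octave×12 + chromatic position
Bb3: 3×12 + 10 = 46
C5: 5×12 + 0 = 60
Difference = 60 - 46 = 14
= 14 semitones


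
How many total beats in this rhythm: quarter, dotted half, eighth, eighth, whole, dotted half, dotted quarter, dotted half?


Reasoning:
Beat values:
  quarter = 1 beat
  dotted half = 3 beats
  eighth = 0.5 beats
  eighth = 0.5 beats
  whole = 4 beats
  dotted half = 3 beats
  dotted quarter = 1.5 beats
  dotted half = 3 beats
Sum = 1 + 3 + 0.5 + 0.5 + 4 + 3 + 1.5 + 3
= 16.5 beats


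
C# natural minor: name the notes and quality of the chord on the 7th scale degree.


C# natural minor scale: C# D# E F# G# A B
Diatonic triad on degree 7 stacks scale notes 7, 2, 4: B D# F#
B→D# = 4 semitones; B→F# = 7 semitones → major triad
= B D# F# (major)


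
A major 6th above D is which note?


Step by step:
A 6th spans 6 letter names, so from D we land on B
A major 6th = 9 semitones above D
Spell B at that pitch: B
= B


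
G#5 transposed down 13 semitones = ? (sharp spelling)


G#5: chromatic position 8 in octave 5 → absolute = 5×12 + 8 = 68
Transpose down 13: 68 - 13 = 55
55 = 4×12 + 7 → G in octave 4
Result = G4


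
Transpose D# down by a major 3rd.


Step by step:
major 3rd: 3 letter names, 4 semitones
Letter: D - 2 → B
Pitch: D# - 4 semitones, spelled as a B → B
= B


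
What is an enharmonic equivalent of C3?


Step by step:
Enharmonic notes sound the same pitch but are spelled with different letter names
C and Dbb name the same pitch class
= Dbb3


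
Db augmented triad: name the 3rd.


Augmented triad = root + major 3rd (4 semitones) + augmented 5th (8 semitones)
A triad on Db stacks thirds, so the chord tones use letter names D-F-A
Root: Db
Major 3rd above Db: F
Augmented 5th above Db: A
The 3rd = F


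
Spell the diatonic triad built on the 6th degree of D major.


Solution.
D major scale: D E F# G A B C#
Diatonic triad on degree 6 stacks scale notes 6, 1, 3: B D F#
B→D = 3 semitones; B→F# = 7 semitones → minor triad
= B D F# (minor)


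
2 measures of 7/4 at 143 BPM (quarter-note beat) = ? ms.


Solution.
Quarter-note beat duration = 60000 / 143 ms
Beats per measure (7/4) = 7
One measure = 7 × 60000 / 143 = 420000 / 143 ms
2 measures = 2 × 420000 / 143 = 840000 / 143
= 5874.1 ms


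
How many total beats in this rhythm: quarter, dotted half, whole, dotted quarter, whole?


Solution.
Beat values:
  quarter = 1 beat
  dotted half = 3 beats
  whole = 4 beats
  dotted quarter = 1.5 beats
  whole = 4 beats
Sum = 1 + 3 + 4 + 1.5 + 4
= 13.5 beats


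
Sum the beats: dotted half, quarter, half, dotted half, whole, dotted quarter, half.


Step by step:
Beat values:
  dotted half = 3 beats
  quarter = 1 beat
  half = 2 beats
  dotted half = 3 beats
  whole = 4 beats
  dotted quarter = 1.5 beats
  half = 2 beats
Sum = 3 + 1 + 2 + 3 + 4 + 1.5 + 2
= 16.5 beats


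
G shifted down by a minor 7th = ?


Working:
minor 7th: 7 letter names, 10 semitones
Letter: G - 6 → A
Pitch: G - 10 semitones, spelled as an A → A
= A


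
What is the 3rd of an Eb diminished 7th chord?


Let's work it out.
Diminished 7th chord = root + minor 3rd + diminished 5th + diminished 7th
Seventh chords stack in thirds, so the letter names are E-G-B-D
Root: Eb
Minor 3rd above Eb: Gb
Diminished 5th above Eb: Bbb
Diminished 7th above Eb: Dbb
The 3rd = Gb


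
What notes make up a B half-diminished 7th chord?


Solution.
Half-diminished 7th chord = root + minor 3rd + diminished 5th + minor 7th
Seventh chords stack in thirds, so the letter names are B-D-F-A
Root: B
Minor 3rd above B: D
Diminished 5th above B: F
Minor 7th above B: A
Chord = B D F A


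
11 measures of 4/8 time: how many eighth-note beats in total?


Solution.
Time signature 4/8: the bottom number 8 means the eighth note gets one count
The top number 4 means 4 eighth-note beats per measure
Total = 4 × 11 measures
= 44 eighth-note beats


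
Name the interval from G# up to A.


Letter names: G → A spans 2 letter names → a 2nd
Semitones: G# → A = 1 half-step
A 2nd of 1 semitone is a minor 2nd
= minor 2nd


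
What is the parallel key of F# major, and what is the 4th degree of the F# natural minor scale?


Reasoning:
Parallel keys share the same tonic but differ in mode
F# major → parallel is F# minor
F# natural minor scale: F# G# A B C# D E
= F# minor; 4th degree = B


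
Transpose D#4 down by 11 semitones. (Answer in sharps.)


Let's work it out.
D#4: chromatic position 3 in octave 4 → absolute = 4×12 + 3 = 51
Transpose down 11: 51 - 11 = 40
40 = 3×12 + 4 → E in octave 3
Result = E3


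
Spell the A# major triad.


Reasoning:
Major triad = root + major 3rd (4 semitones) + perfect 5th (7 semitones)
A triad on A# stacks thirds, so the chord tones use letter names A-C-E
Root: A#
Major 3rd above A#: C##
Perfect 5th above A#: E#
Chord = A# C## E#


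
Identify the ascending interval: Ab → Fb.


Working:
Letter names: A → F spans 6 letter names → a 6th
Semitones: Ab → Fb = 8 half-steps
A 6th of 8 semitones is a minor 6th
= minor 6th


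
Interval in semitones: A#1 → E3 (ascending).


Working:
Absolute semitone position = octave×12 + chromatic position
A#1: 1×12 + 10 = 22
E3: 3×12 + 4 = 40
Difference = 40 - 22 = 18
= 18 semitones


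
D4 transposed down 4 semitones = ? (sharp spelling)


Step by step:
D4: chromatic position 2 in octave 4 → absolute = 4×12 + 2 = 50
Transpose down 4: 50 - 4 = 46
46 = 3×12 + 10 → A# in octave 3
Result = A#3


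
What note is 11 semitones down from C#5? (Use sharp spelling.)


Step by step:
C#5: chromatic position 1 in octave 5 → absolute = 5×12 + 1 = 61
Transpose down 11: 61 - 11 = 50
50 = 4×12 + 2 → D in octave 4
Result = D4


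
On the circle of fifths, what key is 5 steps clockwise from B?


Each clockwise step on the circle of fifths moves up a perfect 5th
From B: B → F#/Gb → Db → Ab → Eb → Bb
= Bb


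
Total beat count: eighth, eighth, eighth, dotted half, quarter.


Reasoning:
Beat values:
  eighth = 0.5 beats
  eighth = 0.5 beats
  eighth = 0.5 beats
  dotted half = 3 beats
  quarter = 1 beat
Sum = 0.5 + 0.5 + 0.5 + 3 + 1
= 5.5 beats


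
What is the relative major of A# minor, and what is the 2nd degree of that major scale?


Step by step:
The relative major shares the key signature and is a minor 3rd above the minor tonic
A minor 3rd above A# is C#
→ relative major of A# minor is C# major
C# major scale: C# D# E# F# G# A# B#
= C# major; 2nd degree = D#


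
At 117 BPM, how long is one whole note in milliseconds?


Reasoning:
One quarter-note beat = 60000 / BPM = 60000 / 117 ms
Whole note = 4 × quarter note
Duration = 4 × 60000 / 117 = 240000 / 117
= 2051.3 ms


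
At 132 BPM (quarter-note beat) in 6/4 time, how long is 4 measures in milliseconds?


Step by step:
Quarter-note beat duration = 60000 / 132 ms
Beats per measure (6/4) = 6
One measure = 6 × 60000 / 132 = 360000 / 132 ms
4 measures = 4 × 360000 / 132 = 1440000 / 132
= 10909.1 ms


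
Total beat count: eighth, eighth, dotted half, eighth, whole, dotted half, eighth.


Beat values:
  eighth = 0.5 beats
  eighth = 0.5 beats
  dotted half = 3 beats
  eighth = 0.5 beats
  whole = 4 beats
  dotted half = 3 beats
  eighth = 0.5 beats
Sum = 0.5 + 0.5 + 3 + 0.5 + 4 + 3 + 0.5
= 12 beats


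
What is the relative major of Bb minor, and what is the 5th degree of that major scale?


Reasoning:
The relative major shares the key signature and is a minor 3rd above the minor tonic
A minor 3rd above Bb is Db
→ relative major of Bb minor is Db major
Db major scale: Db Eb F Gb Ab Bb C
= Db major; 5th degree = Ab


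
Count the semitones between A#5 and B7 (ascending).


Reasoning:
Absolute semitone position = octave×12 + chromatic position
A#5: 5×12 + 10 = 70
B7: 7×12 + 11 = 95
Difference = 95 - 70 = 25
= 25 semitones


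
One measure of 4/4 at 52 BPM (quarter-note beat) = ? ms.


Step by step:
Quarter-note beat duration = 60000 / 52 ms
Beats per measure (4/4) = 4
One measure = 4 × 60000 / 52 = 240000 / 52 ms
= 4615.4 ms


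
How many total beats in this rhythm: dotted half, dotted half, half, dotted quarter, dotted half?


Solution.
Beat values:
  dotted half = 3 beats
  dotted half = 3 beats
  half = 2 beats
  dotted quarter = 1.5 beats
  dotted half = 3 beats
Sum = 3 + 3 + 2 + 1.5 + 3
= 12.5 beats


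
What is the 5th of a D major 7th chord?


Major 7th chord = root + major 3rd + perfect 5th + major 7th
Seventh chords stack in thirds, so the letter names are D-F-A-C
Root: D
Major 3rd above D: F#
Perfect 5th above D: A
Major 7th above D: C#
The 5th = A


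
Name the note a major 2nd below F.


A 2nd spans 2 letter names, so from F we land on E
A major 2nd = 2 semitones below F
Spell E at that pitch: Eb
= Eb


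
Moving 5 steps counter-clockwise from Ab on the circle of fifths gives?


Each counter-clockwise step moves down a perfect 5th (= up a perfect 4th)
From Ab: Ab → Db → F#/Gb → B → E → A
= A


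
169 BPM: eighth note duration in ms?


Step by step:
One quarter-note beat = 60000 / BPM = 60000 / 169 ms
Eighth note = 1/2 × quarter note
Duration = 1/2 × 60000 / 169 = 30000 / 169
= 177.5 ms


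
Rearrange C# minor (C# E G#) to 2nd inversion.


Step by step:
Root position: C# E G#
2nd inversion: move root and 3rd up an octave
Bass note: G#
Notes (bottom to top) = G# C# E


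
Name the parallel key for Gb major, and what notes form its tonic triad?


Parallel keys share the same tonic but differ in mode
Gb major → parallel is Gb minor
Tonic triad of Gb minor = Gb Bbb Db
= Gb minor; triad = Gb Bbb Db


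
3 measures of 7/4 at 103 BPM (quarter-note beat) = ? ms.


Step by step:
Quarter-note beat duration = 60000 / 103 ms
Beats per measure (7/4) = 7
One measure = 7 × 60000 / 103 = 420000 / 103 ms
3 measures = 3 × 420000 / 103 = 1260000 / 103
= 12233.0 ms


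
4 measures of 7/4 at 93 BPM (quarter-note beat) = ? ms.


Reasoning:
Quarter-note beat duration = 60000 / 93 ms
Beats per measure (7/4) = 7
One measure = 7 × 60000 / 93 = 420000 / 93 ms
4 measures = 4 × 420000 / 93 = 1680000 / 93
= 18064.5 ms


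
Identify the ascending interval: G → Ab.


Solution.
Letter names: G → A spans 2 letter names → a 2nd
Semitones: G → Ab = 1 half-step
A 2nd of 1 semitone is a minor 2nd
= minor 2nd


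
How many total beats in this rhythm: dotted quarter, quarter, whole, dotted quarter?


Step by step:
Beat values:
  dotted quarter = 1.5 beats
  quarter = 1 beat
  whole = 4 beats
  dotted quarter = 1.5 beats
Sum = 1.5 + 1 + 4 + 1.5
= 8 beats


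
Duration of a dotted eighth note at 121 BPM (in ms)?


One quarter-note beat = 60000 / BPM = 60000 / 121 ms
Dotted eighth note = 3/4 × quarter note
Duration = 3/4 × 60000 / 121 = 45000 / 121
= 371.9 ms


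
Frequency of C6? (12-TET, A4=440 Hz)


Let's work it out.
f = 440 × 2^(n/12) where n = semitones from A4
C6: 15 semitones from A4
f = 440 × 2^(15/12)
f = 1046.50 Hz


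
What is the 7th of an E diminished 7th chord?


Working:
Diminished 7th chord = root + minor 3rd + diminished 5th + diminished 7th
Seventh chords stack in thirds, so the letter names are E-G-B-D
Root: E
Minor 3rd above E: G
Diminished 5th above E: Bb
Diminished 7th above E: Db
The 7th = Db


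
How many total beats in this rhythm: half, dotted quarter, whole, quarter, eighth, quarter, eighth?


Solution.
Beat values:
  half = 2 beats
  dotted quarter = 1.5 beats
  whole = 4 beats
  quarter = 1 beat
  eighth = 0.5 beats
  quarter = 1 beat
  eighth = 0.5 beats
Sum = 2 + 1.5 + 4 + 1 + 0.5 + 1 + 0.5
= 10.5 beats


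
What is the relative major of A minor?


The relative major shares the key signature and is a minor 3rd above the minor tonic
A minor 3rd above A is C
→ relative major of A minor is C major
= C major


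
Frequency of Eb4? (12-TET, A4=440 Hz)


Working:
f = 440 × 2^(n/12) where n = semitones from A4
Eb4: -6 semitones from A4
f = 440 × 2^(-6/12)
f = 311.13 Hz


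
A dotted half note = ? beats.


Let's work it out.
Base half note = 2 beats
Dot 1 adds half the previous value: +1
One dotted half = 2 + 1 = 3
= 3 beats


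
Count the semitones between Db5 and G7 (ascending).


Step by step:
Absolute semitone position = octave×12 + chromatic position
Db5: 5×12 + 1 = 61
G7: 7×12 + 7 = 91
Difference = 91 - 61 = 30
= 30 semitones


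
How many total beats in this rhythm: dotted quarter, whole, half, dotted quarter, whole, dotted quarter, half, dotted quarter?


Beat values:
  dotted quarter = 1.5 beats
  whole = 4 beats
  half = 2 beats
  dotted quarter = 1.5 beats
  whole = 4 beats
  dotted quarter = 1.5 beats
  half = 2 beats
  dotted quarter = 1.5 beats
Sum = 1.5 + 4 + 2 + 1.5 + 4 + 1.5 + 2 + 1.5
= 18 beats


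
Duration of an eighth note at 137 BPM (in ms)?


Reasoning:
One quarter-note beat = 60000 / BPM = 60000 / 137 ms
Eighth note = 1/2 × quarter note
Duration = 1/2 × 60000 / 137 = 30000 / 137
= 219.0 ms


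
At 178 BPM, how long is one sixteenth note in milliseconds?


One quarter-note beat = 60000 / BPM = 60000 / 178 ms
Sixteenth note = 1/4 × quarter note
Duration = 1/4 × 60000 / 178 = 15000 / 178
= 84.3 ms


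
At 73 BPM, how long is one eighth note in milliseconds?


Let's work it out.
One quarter-note beat = 60000 / BPM = 60000 / 73 ms
Eighth note = 1/2 × quarter note
Duration = 1/2 × 60000 / 73 = 30000 / 73
= 411.0 ms


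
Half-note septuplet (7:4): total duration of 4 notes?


Reasoning:
Septuplet: 7 notes occupy the space of 4 half notes
Space = 4 × 2 = 8 beats
Each septuplet note = 8 / 7 = 8/7 beats
4 notes = 4 × 8/7 = 32/7
= 32/7 beats


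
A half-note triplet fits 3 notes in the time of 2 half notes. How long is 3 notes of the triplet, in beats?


Triplet: 3 notes occupy the space of 2 half notes
Space = 2 × 2 = 4 beats
Each triplet note = 4 / 3 = 4/3 beats
3 notes = 3 × 4/3 = 4
= 4 beats


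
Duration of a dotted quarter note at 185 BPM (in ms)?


Reasoning:
One quarter-note beat = 60000 / BPM = 60000 / 185 ms
Dotted quarter note = 3/2 × quarter note
Duration = 3/2 × 60000 / 185 = 90000 / 185
= 486.5 ms


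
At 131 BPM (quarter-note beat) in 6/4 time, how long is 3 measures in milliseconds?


Let's work it out.
Quarter-note beat duration = 60000 / 131 ms
Beats per measure (6/4) = 6
One measure = 6 × 60000 / 131 = 360000 / 131 ms
3 measures = 3 × 360000 / 131 = 1080000 / 131
= 8244.3 ms


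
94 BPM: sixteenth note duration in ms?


Step by step:
One quarter-note beat = 60000 / BPM = 60000 / 94 ms
Sixteenth note = 1/4 × quarter note
Duration = 1/4 × 60000 / 94 = 15000 / 94
= 159.6 ms


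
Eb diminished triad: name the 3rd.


Step by step:
Diminished triad = root + minor 3rd (3 semitones) + diminished 5th (6 semitones)
A triad on Eb stacks thirds, so the chord tones use letter names E-G-B
Root: Eb
Minor 3rd above Eb: Gb
Diminished 5th above Eb: Bbb
The 3rd = Gb


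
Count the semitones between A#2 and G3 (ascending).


Absolute semitone position = octave×12 + chromatic position
A#2: 2×12 + 10 = 34
G3: 3×12 + 7 = 43
Difference = 43 - 34 = 9
= 9 semitones


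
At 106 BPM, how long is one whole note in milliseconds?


Let's work it out.
One quarter-note beat = 60000 / BPM = 60000 / 106 ms
Whole note = 4 × quarter note
Duration = 4 × 60000 / 106 = 240000 / 106
= 2264.2 ms


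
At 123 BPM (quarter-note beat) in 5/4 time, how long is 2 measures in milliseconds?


Solution.
Quarter-note beat duration = 60000 / 123 ms
Beats per measure (5/4) = 5
One measure = 5 × 60000 / 123 = 300000 / 123 ms
2 measures = 2 × 300000 / 123 = 600000 / 123
= 4878.0 ms


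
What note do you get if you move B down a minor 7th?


minor 7th: 7 letter names, 10 semitones
Letter: B - 6 → C
Pitch: B - 10 semitones, spelled as a C → C#
= C#


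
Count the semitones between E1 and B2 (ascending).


Step by step:
Absolute semitone position = octave×12 + chromatic position
E1: 1×12 + 4 = 16
B2: 2×12 + 11 = 35
Difference = 35 - 16 = 19
= 19 semitones


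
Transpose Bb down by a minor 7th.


Let's work it out.
minor 7th: 7 letter names, 10 semitones
Letter: B - 6 → C
Pitch: Bb - 10 semitones, spelled as a C → C
= C


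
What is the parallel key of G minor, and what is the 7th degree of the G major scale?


Solution.
Parallel keys share the same tonic but differ in mode
G minor → parallel is G major
G major scale: G A B C D E F#
= G major; 7th degree = F#


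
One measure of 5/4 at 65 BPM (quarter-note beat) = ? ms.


Let's work it out.
Quarter-note beat duration = 60000 / 65 ms
Beats per measure (5/4) = 5
One measure = 5 × 60000 / 65 = 300000 / 65 ms
= 4615.4 ms


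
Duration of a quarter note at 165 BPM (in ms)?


One quarter-note beat = 60000 / BPM = 60000 / 165 ms
Duration = 60000 / 165
= 363.6 ms


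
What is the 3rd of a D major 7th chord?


Reasoning:
Major 7th chord = root + major 3rd + perfect 5th + major 7th
Seventh chords stack in thirds, so the letter names are D-F-A-C
Root: D
Major 3rd above D: F#
Perfect 5th above D: A
Major 7th above D: C#
The 3rd = F#


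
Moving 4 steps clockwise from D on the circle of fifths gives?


Let's work it out.
Each clockwise step on the circle of fifths moves up a perfect 5th
From D: D → A → E → B → F#/Gb
= F#/Gb


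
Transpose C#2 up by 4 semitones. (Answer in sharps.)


Let's work it out.
C#2: chromatic position 1 in octave 2 → absolute = 2×12 + 1 = 25
Transpose up 4: 25 + 4 = 29
29 = 2×12 + 5 → F in octave 2
Result = F2


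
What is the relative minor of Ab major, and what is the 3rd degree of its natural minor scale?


Reasoning:
The relative minor shares the major's key signature and starts on its 6th degree
6th degree = a major 6th above the tonic; a major 6th above Ab is F
→ relative minor of Ab major is F minor
F natural minor scale: F G Ab Bb C Db Eb
= F minor; 3rd degree = Ab


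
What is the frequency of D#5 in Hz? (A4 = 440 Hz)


f = 440 × 2^(n/12) where n = semitones from A4
D#5: 6 semitones from A4
f = 440 × 2^(6/12)
f = 622.25 Hz


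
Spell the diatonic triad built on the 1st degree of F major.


Working:
F major scale: F G A Bb C D E
Diatonic triad on degree 1 stacks scale notes 1, 3, 5: F A C
F→A = 4 semitones; F→C = 7 semitones → major triad
= F A C (major)


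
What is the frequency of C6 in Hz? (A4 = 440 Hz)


f = 440 × 2^(n/12) where n = semitones from A4
C6: 15 semitones from A4
f = 440 × 2^(15/12)
f = 1046.50 Hz


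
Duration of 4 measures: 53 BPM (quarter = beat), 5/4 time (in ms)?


Step by step:
Quarter-note beat duration = 60000 / 53 ms
Beats per measure (5/4) = 5
One measure = 5 × 60000 / 53 = 300000 / 53 ms
4 measures = 4 × 300000 / 53 = 1200000 / 53
= 22641.5 ms


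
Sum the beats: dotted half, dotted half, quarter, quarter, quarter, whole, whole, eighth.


Step by step:
Beat values:
  dotted half = 3 beats
  dotted half = 3 beats
  quarter = 1 beat
  quarter = 1 beat
  quarter = 1 beat
  whole = 4 beats
  whole = 4 beats
  eighth = 0.5 beats
Sum = 3 + 3 + 1 + 1 + 1 + 4 + 4 + 0.5
= 17.5 beats


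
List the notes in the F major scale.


Step by step:
Major scale pattern: W-W-H-W-W-W-H (2-2-1-2-2-2-1 semitones)
Starting from F:
  F + 2 semitones → G
  G + 2 semitones → A
  A + 1 semitone → Bb
  Bb + 2 semitones → C
  C + 2 semitones → D
  D + 2 semitones → E
  E + 1 semitone → F
Scale = F G A Bb C D E


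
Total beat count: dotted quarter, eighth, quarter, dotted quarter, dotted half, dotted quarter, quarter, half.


Step by step:
Beat values:
  dotted quarter = 1.5 beats
  eighth = 0.5 beats
  quarter = 1 beat
  dotted quarter = 1.5 beats
  dotted half = 3 beats
  dotted quarter = 1.5 beats
  quarter = 1 beat
  half = 2 beats
Sum = 1.5 + 0.5 + 1 + 1.5 + 3 + 1.5 + 1 + 2
= 12 beats


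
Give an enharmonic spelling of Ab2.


Step by step:
Enharmonic notes sound the same pitch but are spelled with different letter names
Ab and G# name the same pitch class
= G#2


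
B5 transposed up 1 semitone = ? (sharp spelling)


B5: chromatic position 11 in octave 5 → absolute = 5×12 + 11 = 71
Transpose up 1: 71 + 1 = 72
72 = 6×12 + 0 → C in octave 6
Result = C6


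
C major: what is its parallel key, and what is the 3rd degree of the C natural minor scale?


Parallel keys share the same tonic but differ in mode
C major → parallel is C minor
C natural minor scale: C D Eb F G Ab Bb
= C minor; 3rd degree = Eb


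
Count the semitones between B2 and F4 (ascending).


Solution.
Absolute semitone position = octave×12 + chromatic position
B2: 2×12 + 11 = 35
F4: 4×12 + 5 = 53
Difference = 53 - 35 = 18
= 18 semitones


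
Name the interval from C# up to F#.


Solution.
Letter names: C → F spans 4 letter names → a 4th
Semitones: C# → F# = 5 half-steps
A 4th of 5 semitones is a perfect 4th
= perfect 4th


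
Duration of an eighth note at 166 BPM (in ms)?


One quarter-note beat = 60000 / BPM = 60000 / 166 ms
Eighth note = 1/2 × quarter note
Duration = 1/2 × 60000 / 166 = 30000 / 166
= 180.7 ms


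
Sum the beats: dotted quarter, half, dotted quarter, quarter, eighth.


Solution.
Beat values:
  dotted quarter = 1.5 beats
  half = 2 beats
  dotted quarter = 1.5 beats
  quarter = 1 beat
  eighth = 0.5 beats
Sum = 1.5 + 2 + 1.5 + 1 + 0.5
= 6.5 beats


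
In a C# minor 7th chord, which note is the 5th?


Solution.
Minor 7th chord = root + minor 3rd + perfect 5th + minor 7th
Seventh chords stack in thirds, so the letter names are C-E-G-B
Root: C#
Minor 3rd above C#: E
Perfect 5th above C#: G#
Minor 7th above C#: B
The 5th = G#


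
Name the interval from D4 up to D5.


Let's work it out.
Letter names: D → D spans 8 letter names → an octave
Semitones: D4 → D5 = 12 half-steps
An octave of 12 semitones is a perfect octave
= perfect octave
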